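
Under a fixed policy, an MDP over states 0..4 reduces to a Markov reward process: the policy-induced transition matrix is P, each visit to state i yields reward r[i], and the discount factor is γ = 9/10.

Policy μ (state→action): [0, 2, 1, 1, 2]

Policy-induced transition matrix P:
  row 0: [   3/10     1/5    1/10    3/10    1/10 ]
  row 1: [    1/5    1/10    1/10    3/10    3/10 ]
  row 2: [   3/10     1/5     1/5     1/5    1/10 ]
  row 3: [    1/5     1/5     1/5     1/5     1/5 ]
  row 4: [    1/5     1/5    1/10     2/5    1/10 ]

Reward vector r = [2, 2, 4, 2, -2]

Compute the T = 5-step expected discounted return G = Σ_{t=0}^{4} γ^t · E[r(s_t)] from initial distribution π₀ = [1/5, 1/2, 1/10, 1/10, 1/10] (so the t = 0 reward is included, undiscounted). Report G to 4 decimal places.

G = 6.6457

t=0: π = [0.2000, 0.5000, 0.1000, 0.1000, 0.1000], E[r] = 1.8000, γ^t·E[r] = 1.800000, running G = 1.800000
t=1: π = [0.2300, 0.1500, 0.1200, 0.2900, 0.2100], E[r] = 1.4000, γ^t·E[r] = 1.260000, running G = 3.060000
t=2: π = [0.2350, 0.1850, 0.1410, 0.2800, 0.1590], E[r] = 1.6460, γ^t·E[r] = 1.333260, running G = 4.393260
t=3: π = [0.2376, 0.1815, 0.1421, 0.2738, 0.1650], E[r] = 1.6242, γ^t·E[r] = 1.184042, running G = 5.577302
t=4: π = [0.2380, 0.1819, 0.1416, 0.2749, 0.1637], E[r] = 1.6285, γ^t·E[r] = 1.068433, running G = 6.645734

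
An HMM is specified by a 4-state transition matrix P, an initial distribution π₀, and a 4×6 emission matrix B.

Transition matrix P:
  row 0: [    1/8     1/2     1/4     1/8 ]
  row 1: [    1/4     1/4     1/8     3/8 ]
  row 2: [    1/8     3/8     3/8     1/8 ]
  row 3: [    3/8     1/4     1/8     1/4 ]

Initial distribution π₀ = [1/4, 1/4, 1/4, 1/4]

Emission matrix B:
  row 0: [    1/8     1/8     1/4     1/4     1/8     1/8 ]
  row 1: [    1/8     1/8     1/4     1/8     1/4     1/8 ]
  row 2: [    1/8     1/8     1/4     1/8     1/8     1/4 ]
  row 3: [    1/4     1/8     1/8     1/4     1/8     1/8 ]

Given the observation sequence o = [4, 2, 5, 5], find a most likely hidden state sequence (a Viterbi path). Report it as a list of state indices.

t=0: δ = [3.125e-02, 6.250e-02, 3.125e-02, 3.125e-02]  (obs o_0=4)
t=1: δ = [3.906e-03, 3.906e-03, 2.930e-03, 2.930e-03]  ψ = [1, 0, 2, 1]  (obs o_1=2)
t=2: δ = [1.373e-04, 2.441e-04, 2.747e-04, 1.831e-04]  ψ = [3, 0, 2, 1]  (obs o_2=5)
t=3: δ = [8.583e-06, 1.287e-05, 2.575e-05, 1.144e-05]  ψ = [3, 2, 2, 1]  (obs o_3=5)
backtrack: best end state = 2; path = [2, 2, 2, 2]

path = [2, 2, 2, 2]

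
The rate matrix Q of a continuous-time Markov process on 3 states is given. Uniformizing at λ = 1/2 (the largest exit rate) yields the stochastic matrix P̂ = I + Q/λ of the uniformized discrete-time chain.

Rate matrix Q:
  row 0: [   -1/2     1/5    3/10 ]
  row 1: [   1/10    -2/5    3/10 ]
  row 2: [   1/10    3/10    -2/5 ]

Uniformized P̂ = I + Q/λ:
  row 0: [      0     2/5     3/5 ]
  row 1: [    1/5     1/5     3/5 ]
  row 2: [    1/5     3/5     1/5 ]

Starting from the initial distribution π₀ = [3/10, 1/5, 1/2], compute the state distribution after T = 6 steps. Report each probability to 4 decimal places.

t=0: π = [0.3000, 0.2000, 0.5000]
t=1: π = [0.1400, 0.4600, 0.4000]
t=2: π = [0.1720, 0.3880, 0.4400]
t=3: π = [0.1656, 0.4104, 0.4240]
t=4: π = [0.1669, 0.4027, 0.4304]
t=5: π = [0.1666, 0.4055, 0.4278]
t=6: π = [0.1667, 0.4045, 0.4289]

π = [0.1667, 0.4045, 0.4289]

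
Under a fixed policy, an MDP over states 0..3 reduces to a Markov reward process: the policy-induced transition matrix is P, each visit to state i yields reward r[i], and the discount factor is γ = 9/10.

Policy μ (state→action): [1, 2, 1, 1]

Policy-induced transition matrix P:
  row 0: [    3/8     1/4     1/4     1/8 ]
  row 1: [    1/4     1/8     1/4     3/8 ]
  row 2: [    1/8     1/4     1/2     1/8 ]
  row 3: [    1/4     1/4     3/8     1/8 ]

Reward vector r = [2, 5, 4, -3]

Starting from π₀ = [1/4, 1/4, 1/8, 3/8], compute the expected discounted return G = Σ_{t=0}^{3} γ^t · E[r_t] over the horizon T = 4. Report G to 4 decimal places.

t=0: π = [0.2500, 0.2500, 0.1250, 0.3750], E[r] = 1.1250, γ^t·E[r] = 1.125000, running G = 1.125000
t=1: π = [0.2656, 0.2188, 0.3281, 0.1875], E[r] = 2.3750, γ^t·E[r] = 2.137500, running G = 3.262500
t=2: π = [0.2422, 0.2227, 0.3555, 0.1797], E[r] = 2.4805, γ^t·E[r] = 2.009180, running G = 5.271680
t=3: π = [0.2358, 0.2222, 0.3613, 0.1807], E[r] = 2.4858, γ^t·E[r] = 1.812177, running G = 7.083857

G = 7.0839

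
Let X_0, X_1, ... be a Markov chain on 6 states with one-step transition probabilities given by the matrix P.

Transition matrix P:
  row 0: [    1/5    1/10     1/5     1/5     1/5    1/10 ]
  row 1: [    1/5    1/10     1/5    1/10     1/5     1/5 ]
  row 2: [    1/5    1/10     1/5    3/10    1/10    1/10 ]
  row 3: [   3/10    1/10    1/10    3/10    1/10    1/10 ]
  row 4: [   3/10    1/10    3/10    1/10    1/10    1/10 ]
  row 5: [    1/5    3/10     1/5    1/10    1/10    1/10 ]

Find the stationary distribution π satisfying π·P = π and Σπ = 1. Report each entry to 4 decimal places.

Balance equations π_j = Σ_i π_i·P[i][j]:
  π_0 = 1/5·π_0 + 1/5·π_1 + 1/5·π_2 + 3/10·π_3 + 3/10·π_4 + 1/5·π_5
  π_1 = 1/10·π_0 + 1/10·π_1 + 1/10·π_2 + 1/10·π_3 + 1/10·π_4 + 3/10·π_5
  π_2 = 1/5·π_0 + 1/5·π_1 + 1/5·π_2 + 1/10·π_3 + 3/10·π_4 + 1/5·π_5
  π_3 = 1/5·π_0 + 1/10·π_1 + 3/10·π_2 + 3/10·π_3 + 1/10·π_4 + 1/10·π_5
  π_4 = 1/5·π_0 + 1/5·π_1 + 1/10·π_2 + 1/10·π_3 + 1/10·π_4 + 1/10·π_5
  normalize: π_0 + π_1 + π_2 + π_3 + π_4 + π_5 = 1
Solving the linear system gives exactly π = [820/3507, 6/49, 9491/49098, 3315/16366, 6659/49098, 11/98].

π = [0.2338, 0.1224, 0.1933, 0.2026, 0.1356, 0.1122]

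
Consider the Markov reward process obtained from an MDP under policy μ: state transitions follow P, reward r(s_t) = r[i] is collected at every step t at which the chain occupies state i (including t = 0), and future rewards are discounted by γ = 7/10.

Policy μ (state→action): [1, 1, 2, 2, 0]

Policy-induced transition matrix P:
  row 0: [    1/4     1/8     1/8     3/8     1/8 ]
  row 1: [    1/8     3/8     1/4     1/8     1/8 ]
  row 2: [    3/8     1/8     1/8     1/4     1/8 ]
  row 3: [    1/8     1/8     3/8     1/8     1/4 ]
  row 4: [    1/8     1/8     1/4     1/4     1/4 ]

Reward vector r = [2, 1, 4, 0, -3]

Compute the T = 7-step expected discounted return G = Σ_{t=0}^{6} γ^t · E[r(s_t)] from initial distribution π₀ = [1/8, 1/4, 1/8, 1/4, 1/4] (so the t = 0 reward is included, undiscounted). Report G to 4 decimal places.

G = 2.2261

t=0: π = [0.1250, 0.2500, 0.1250, 0.2500, 0.2500], E[r] = 0.2500, γ^t·E[r] = 0.250000, running G = 0.250000
t=1: π = [0.1719, 0.1875, 0.2500, 0.2031, 0.1875], E[r] = 0.9688, γ^t·E[r] = 0.678125, running G = 0.928125
t=2: π = [0.2090, 0.1719, 0.2227, 0.2227, 0.1738], E[r] = 0.9590, γ^t·E[r] = 0.469902, running G = 1.398027
t=3: π = [0.2068, 0.1680, 0.2239, 0.2268, 0.1746], E[r] = 0.9534, γ^t·E[r] = 0.327006, running G = 1.725033
t=4: π = [0.2068, 0.1670, 0.2245, 0.2265, 0.1752], E[r] = 0.9532, γ^t·E[r] = 0.228860, running G = 1.953893
t=5: π = [0.2070, 0.1667, 0.2244, 0.2267, 0.1752], E[r] = 0.9527, γ^t·E[r] = 0.160115, running G = 2.114008
t=6: π = [0.2070, 0.1667, 0.2244, 0.2267, 0.1752], E[r] = 0.9526, γ^t·E[r] = 0.112069, running G = 2.226077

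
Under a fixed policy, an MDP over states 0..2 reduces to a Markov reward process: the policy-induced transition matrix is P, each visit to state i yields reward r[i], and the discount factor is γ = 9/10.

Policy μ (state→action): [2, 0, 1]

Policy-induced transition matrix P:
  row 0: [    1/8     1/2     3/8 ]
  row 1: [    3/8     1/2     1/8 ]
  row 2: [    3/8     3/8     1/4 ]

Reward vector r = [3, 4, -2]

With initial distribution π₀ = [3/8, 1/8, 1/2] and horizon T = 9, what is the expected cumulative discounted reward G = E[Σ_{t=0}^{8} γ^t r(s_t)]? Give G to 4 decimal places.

t=0: π = [0.3750, 0.1250, 0.5000], E[r] = 0.6250, γ^t·E[r] = 0.625000, running G = 0.625000
t=1: π = [0.2813, 0.4375, 0.2813], E[r] = 2.0313, γ^t·E[r] = 1.828125, running G = 2.453125
t=2: π = [0.3047, 0.4648, 0.2305], E[r] = 2.3125, γ^t·E[r] = 1.873125, running G = 4.326250
t=3: π = [0.2988, 0.4712, 0.2300], E[r] = 2.3213, γ^t·E[r] = 1.692220, running G = 6.018470
t=4: π = [0.3003, 0.4713, 0.2285], E[r] = 2.3290, γ^t·E[r] = 1.528043, running G = 7.546513
t=5: π = [0.2999, 0.4714, 0.2286], E[r] = 2.3283, γ^t·E[r] = 1.374834, running G = 8.921347
t=6: π = [0.3000, 0.4714, 0.2286], E[r] = 2.3286, γ^t·E[r] = 1.237524, running G = 10.158870
t=7: π = [0.3000, 0.4714, 0.2286], E[r] = 2.3286, γ^t·E[r] = 1.113741, running G = 11.272612
t=8: π = [0.3000, 0.4714, 0.2286], E[r] = 2.3286, γ^t·E[r] = 1.002375, running G = 12.274987

G = 12.2750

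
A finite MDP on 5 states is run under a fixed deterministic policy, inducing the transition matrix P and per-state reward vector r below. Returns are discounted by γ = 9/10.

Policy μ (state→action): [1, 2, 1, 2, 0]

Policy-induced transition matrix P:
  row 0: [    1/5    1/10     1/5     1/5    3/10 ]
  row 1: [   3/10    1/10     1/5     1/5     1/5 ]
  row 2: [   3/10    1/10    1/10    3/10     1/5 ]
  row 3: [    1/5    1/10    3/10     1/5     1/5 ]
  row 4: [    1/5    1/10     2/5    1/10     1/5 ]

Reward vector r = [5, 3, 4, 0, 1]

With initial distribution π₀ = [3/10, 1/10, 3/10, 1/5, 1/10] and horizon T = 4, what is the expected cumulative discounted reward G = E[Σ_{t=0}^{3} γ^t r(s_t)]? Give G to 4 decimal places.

t=0: π = [0.3000, 0.1000, 0.3000, 0.2000, 0.1000], E[r] = 3.1000, γ^t·E[r] = 3.100000, running G = 3.100000
t=1: π = [0.2400, 0.1000, 0.2100, 0.2200, 0.2300], E[r] = 2.5700, γ^t·E[r] = 2.313000, running G = 5.413000
t=2: π = [0.2310, 0.1000, 0.2470, 0.1980, 0.2240], E[r] = 2.6670, γ^t·E[r] = 2.160270, running G = 7.573270
t=3: π = [0.2347, 0.1000, 0.2399, 0.2023, 0.2231], E[r] = 2.6562, γ^t·E[r] = 1.936370, running G = 9.509640

G = 9.5096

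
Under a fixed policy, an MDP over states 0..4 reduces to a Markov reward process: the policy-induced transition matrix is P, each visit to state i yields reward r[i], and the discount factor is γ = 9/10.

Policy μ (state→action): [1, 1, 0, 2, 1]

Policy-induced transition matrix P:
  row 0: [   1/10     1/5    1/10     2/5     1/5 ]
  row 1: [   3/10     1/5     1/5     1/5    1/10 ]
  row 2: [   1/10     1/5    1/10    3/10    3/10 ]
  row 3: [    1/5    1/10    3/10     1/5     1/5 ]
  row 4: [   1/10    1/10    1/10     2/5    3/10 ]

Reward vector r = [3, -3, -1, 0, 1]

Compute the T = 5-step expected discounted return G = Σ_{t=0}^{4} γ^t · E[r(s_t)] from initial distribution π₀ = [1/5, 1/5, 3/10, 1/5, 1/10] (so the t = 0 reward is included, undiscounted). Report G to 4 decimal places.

t=0: π = [0.2000, 0.2000, 0.3000, 0.2000, 0.1000], E[r] = -0.2000, γ^t·E[r] = -0.200000, running G = -0.200000
t=1: π = [0.1600, 0.1700, 0.1600, 0.2900, 0.2200], E[r] = 0.0300, γ^t·E[r] = 0.027000, running G = -0.173000
t=2: π = [0.1630, 0.1490, 0.1750, 0.2920, 0.2210], E[r] = 0.0880, γ^t·E[r] = 0.071280, running G = -0.101720
t=3: π = [0.1590, 0.1487, 0.1733, 0.2943, 0.2247], E[r] = 0.0823, γ^t·E[r] = 0.059997, running G = -0.041723
t=4: π = [0.1592, 0.1481, 0.1737, 0.2941, 0.2249], E[r] = 0.0844, γ^t·E[r] = 0.055381, running G = 0.013658

G = 0.0137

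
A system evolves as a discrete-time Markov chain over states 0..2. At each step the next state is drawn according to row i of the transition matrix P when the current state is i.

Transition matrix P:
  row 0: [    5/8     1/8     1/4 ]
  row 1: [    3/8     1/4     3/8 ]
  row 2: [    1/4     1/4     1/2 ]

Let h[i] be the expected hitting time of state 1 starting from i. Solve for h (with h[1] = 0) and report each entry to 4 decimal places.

First-step conditioning: h[1] = 0; for i ≠ 1, h[i] = 1 + Σ_k P[i][k]·h[k].
  h[0] = 1 + 5/8·h[0] + 1/4·h[2]
  h[2] = 1 + 1/4·h[0] + 1/2·h[2]
Solving the 2×2 linear system over states ≠ 1 gives exactly h = [6, 0, 5] (h[1] = 0 is the target).

h = [6.0000, 0.0000, 5.0000]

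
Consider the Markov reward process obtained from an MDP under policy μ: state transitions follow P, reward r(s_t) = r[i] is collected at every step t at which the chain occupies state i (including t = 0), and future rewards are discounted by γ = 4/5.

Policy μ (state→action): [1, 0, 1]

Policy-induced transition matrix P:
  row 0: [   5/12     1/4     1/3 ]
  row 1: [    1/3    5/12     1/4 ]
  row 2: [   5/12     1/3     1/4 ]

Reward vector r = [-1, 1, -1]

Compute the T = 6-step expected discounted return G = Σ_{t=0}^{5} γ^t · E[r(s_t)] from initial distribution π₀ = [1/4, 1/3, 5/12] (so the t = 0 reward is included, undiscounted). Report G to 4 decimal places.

t=0: π = [0.2500, 0.3333, 0.4167], E[r] = -0.3333, γ^t·E[r] = -0.333333, running G = -0.333333
t=1: π = [0.3889, 0.3403, 0.2708], E[r] = -0.3194, γ^t·E[r] = -0.255556, running G = -0.588889
t=2: π = [0.3883, 0.3293, 0.2824], E[r] = -0.3414, γ^t·E[r] = -0.218519, running G = -0.807407
t=3: π = [0.3892, 0.3284, 0.2824], E[r] = -0.3432, γ^t·E[r] = -0.175704, running G = -0.983111
t=4: π = [0.3893, 0.3283, 0.2824], E[r] = -0.3435, γ^t·E[r] = -0.140685, running G = -1.123796
t=5: π = [0.3893, 0.3282, 0.2824], E[r] = -0.3435, γ^t·E[r] = -0.112560, running G = -1.236356

G = -1.2364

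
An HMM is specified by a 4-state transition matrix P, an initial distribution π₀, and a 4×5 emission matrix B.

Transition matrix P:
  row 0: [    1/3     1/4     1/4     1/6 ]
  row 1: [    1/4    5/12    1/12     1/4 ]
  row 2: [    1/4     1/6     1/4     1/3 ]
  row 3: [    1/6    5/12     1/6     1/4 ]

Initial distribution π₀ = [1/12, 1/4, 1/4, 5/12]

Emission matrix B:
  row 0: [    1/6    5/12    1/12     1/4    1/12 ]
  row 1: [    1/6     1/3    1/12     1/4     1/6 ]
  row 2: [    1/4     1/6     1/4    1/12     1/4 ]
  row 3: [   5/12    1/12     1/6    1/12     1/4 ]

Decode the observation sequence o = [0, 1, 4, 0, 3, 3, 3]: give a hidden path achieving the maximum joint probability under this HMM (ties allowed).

path = [3, 1, 1, 3, 1, 1, 1]

t=0: δ = [1.389e-02, 4.167e-02, 6.250e-02, 1.736e-01]  (obs o_0=0)
t=1: δ = [1.206e-02, 2.411e-02, 4.823e-03, 3.617e-03]  ψ = [3, 3, 3, 3]  (obs o_1=1)
t=2: δ = [5.023e-04, 1.674e-03, 7.535e-04, 1.507e-03]  ψ = [1, 1, 0, 1]  (obs o_2=4)
t=3: δ = [6.977e-05, 1.163e-04, 6.279e-05, 1.744e-04]  ψ = [1, 1, 3, 1]  (obs o_3=0)
t=4: δ = [7.268e-06, 1.817e-05, 2.423e-06, 3.634e-06]  ψ = [1, 3, 3, 3]  (obs o_4=3)
t=5: δ = [1.136e-06, 1.893e-06, 1.514e-07, 3.785e-07]  ψ = [1, 1, 0, 1]  (obs o_5=3)
t=6: δ = [1.183e-07, 1.972e-07, 2.366e-08, 3.943e-08]  ψ = [1, 1, 0, 1]  (obs o_6=3)
backtrack: best end state = 1; path = [3, 1, 1, 3, 1, 1, 1]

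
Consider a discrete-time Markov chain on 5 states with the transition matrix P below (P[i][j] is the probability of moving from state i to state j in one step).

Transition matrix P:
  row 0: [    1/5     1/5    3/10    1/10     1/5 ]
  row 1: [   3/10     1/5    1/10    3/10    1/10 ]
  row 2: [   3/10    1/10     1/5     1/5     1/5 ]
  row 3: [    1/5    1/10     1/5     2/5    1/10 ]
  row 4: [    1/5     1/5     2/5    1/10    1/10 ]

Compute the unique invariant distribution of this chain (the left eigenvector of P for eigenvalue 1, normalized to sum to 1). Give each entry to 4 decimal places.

Balance equations π_j = Σ_i π_i·P[i][j]:
  π_0 = 1/5·π_0 + 3/10·π_1 + 3/10·π_2 + 1/5·π_3 + 1/5·π_4
  π_1 = 1/5·π_0 + 1/5·π_1 + 1/10·π_2 + 1/10·π_3 + 1/5·π_4
  π_2 = 3/10·π_0 + 1/10·π_1 + 1/5·π_2 + 1/5·π_3 + 2/5·π_4
  π_3 = 1/10·π_0 + 3/10·π_1 + 1/5·π_2 + 2/5·π_3 + 1/10·π_4
  normalize: π_0 + π_1 + π_2 + π_3 + π_4 = 1
Solving the linear system gives exactly π = [2063/8624, 1329/8624, 2053/8624, 1905/8624, 13/88].

π = [0.2392, 0.1541, 0.2381, 0.2209, 0.1477]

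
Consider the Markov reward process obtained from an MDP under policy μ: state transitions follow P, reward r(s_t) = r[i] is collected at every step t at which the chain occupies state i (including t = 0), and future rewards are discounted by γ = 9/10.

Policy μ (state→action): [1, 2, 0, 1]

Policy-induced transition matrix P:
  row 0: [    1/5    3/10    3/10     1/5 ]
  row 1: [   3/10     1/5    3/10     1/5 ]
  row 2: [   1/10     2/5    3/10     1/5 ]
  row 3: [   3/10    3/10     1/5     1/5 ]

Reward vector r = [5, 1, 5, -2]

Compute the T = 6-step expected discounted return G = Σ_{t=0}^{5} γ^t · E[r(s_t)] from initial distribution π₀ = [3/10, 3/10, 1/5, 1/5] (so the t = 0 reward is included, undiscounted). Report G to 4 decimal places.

t=0: π = [0.3000, 0.3000, 0.2000, 0.2000], E[r] = 2.4000, γ^t·E[r] = 2.400000, running G = 2.400000
t=1: π = [0.2300, 0.2900, 0.2800, 0.2000], E[r] = 2.4400, γ^t·E[r] = 2.196000, running G = 4.596000
t=2: π = [0.2210, 0.2990, 0.2800, 0.2000], E[r] = 2.4040, γ^t·E[r] = 1.947240, running G = 6.543240
t=3: π = [0.2219, 0.2981, 0.2800, 0.2000], E[r] = 2.4076, γ^t·E[r] = 1.755140, running G = 8.298380
t=4: π = [0.2218, 0.2982, 0.2800, 0.2000], E[r] = 2.4072, γ^t·E[r] = 1.579390, running G = 9.877771
t=5: π = [0.2218, 0.2982, 0.2800, 0.2000], E[r] = 2.4073, γ^t·E[r] = 1.421472, running G = 11.299243

G = 11.2992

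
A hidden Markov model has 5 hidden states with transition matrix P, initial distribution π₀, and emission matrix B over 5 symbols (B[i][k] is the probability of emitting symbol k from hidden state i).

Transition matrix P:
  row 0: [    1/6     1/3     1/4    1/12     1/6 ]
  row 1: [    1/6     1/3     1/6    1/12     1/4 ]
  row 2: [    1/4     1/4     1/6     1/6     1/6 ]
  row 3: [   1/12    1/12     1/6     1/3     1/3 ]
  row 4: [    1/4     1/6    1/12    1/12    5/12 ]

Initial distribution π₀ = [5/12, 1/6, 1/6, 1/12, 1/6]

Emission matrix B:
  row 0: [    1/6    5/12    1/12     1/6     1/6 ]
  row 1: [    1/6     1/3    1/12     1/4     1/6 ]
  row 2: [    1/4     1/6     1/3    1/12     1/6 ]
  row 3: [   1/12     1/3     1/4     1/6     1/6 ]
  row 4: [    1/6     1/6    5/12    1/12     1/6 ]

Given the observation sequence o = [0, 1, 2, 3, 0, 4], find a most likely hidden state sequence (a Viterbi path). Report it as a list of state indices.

t=0: δ = [6.944e-02, 2.778e-02, 4.167e-02, 6.944e-03, 2.778e-02]  (obs o_0=0)
t=1: δ = [4.823e-03, 7.716e-03, 2.894e-03, 2.315e-03, 1.929e-03]  ψ = [0, 0, 0, 2, 0]  (obs o_1=1)
t=2: δ = [1.072e-04, 2.143e-04, 4.287e-04, 1.929e-04, 8.038e-04]  ψ = [1, 1, 1, 3, 1]  (obs o_2=2)
t=3: δ = [3.349e-05, 3.349e-05, 5.954e-06, 1.191e-05, 2.791e-05]  ψ = [4, 4, 2, 2, 4]  (obs o_3=3)
t=4: δ = [1.163e-06, 1.861e-06, 2.093e-06, 3.308e-07, 1.938e-06]  ψ = [4, 0, 0, 3, 4]  (obs o_4=0)
t=5: δ = [8.721e-08, 1.034e-07, 5.814e-08, 5.814e-08, 1.346e-07]  ψ = [2, 1, 2, 2, 4]  (obs o_5=4)
backtrack: best end state = 4; path = [0, 1, 4, 4, 4, 4]

path = [0, 1, 4, 4, 4, 4]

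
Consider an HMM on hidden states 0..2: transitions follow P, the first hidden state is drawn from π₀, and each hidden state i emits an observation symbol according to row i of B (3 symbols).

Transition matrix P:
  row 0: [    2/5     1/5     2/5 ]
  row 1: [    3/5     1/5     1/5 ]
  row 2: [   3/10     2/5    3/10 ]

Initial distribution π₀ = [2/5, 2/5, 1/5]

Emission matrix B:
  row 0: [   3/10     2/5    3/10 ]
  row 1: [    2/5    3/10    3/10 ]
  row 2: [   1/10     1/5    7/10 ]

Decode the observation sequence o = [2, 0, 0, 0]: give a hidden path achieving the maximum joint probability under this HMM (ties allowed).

t=0: δ = [1.200e-01, 1.200e-01, 1.400e-01]  (obs o_0=2)
t=1: δ = [2.160e-02, 2.240e-02, 4.800e-03]  ψ = [1, 2, 0]  (obs o_1=0)
t=2: δ = [4.032e-03, 1.792e-03, 8.640e-04]  ψ = [1, 1, 0]  (obs o_2=0)
t=3: δ = [4.838e-04, 3.226e-04, 1.613e-04]  ψ = [0, 0, 0]  (obs o_3=0)
backtrack: best end state = 0; path = [2, 1, 0, 0]

path = [2, 1, 0, 0]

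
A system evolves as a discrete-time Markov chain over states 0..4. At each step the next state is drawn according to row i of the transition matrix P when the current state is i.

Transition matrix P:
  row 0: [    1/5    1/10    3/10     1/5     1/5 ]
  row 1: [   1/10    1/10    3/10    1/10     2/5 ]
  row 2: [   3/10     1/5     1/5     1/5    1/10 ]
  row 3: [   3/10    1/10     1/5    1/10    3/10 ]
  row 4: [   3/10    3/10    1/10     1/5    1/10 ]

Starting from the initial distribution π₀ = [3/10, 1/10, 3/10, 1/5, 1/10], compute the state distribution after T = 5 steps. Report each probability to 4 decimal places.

π = [0.2430, 0.1633, 0.2200, 0.1670, 0.2068]

t=0: π = [0.3000, 0.1000, 0.3000, 0.2000, 0.1000]
t=1: π = [0.2500, 0.1500, 0.2300, 0.1700, 0.2000]
t=2: π = [0.2450, 0.1630, 0.2200, 0.1680, 0.2040]
t=3: π = [0.2429, 0.1628, 0.2204, 0.1669, 0.2070]
t=4: π = [0.2432, 0.1634, 0.2199, 0.1670, 0.2065]
t=5: π = [0.2430, 0.1633, 0.2200, 0.1670, 0.2068]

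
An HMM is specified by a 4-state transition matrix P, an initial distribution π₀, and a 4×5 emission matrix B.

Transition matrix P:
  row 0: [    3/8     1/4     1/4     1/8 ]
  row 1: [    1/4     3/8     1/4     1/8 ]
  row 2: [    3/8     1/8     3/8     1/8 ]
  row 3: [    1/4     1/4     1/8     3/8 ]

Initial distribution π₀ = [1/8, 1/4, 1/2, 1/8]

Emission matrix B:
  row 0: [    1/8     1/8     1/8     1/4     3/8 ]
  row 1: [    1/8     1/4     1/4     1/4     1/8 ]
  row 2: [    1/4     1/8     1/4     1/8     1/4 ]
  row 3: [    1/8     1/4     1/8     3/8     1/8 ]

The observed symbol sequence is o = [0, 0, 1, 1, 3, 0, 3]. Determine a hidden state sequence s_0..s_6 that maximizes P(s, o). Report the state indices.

t=0: δ = [1.562e-02, 3.125e-02, 1.250e-01, 1.562e-02]  (obs o_0=0)
t=1: δ = [5.859e-03, 1.953e-03, 1.172e-02, 1.953e-03]  ψ = [2, 2, 2, 2]  (obs o_1=0)
t=2: δ = [5.493e-04, 3.662e-04, 5.493e-04, 3.662e-04]  ψ = [2, 0, 2, 2]  (obs o_2=1)
t=3: δ = [2.575e-05, 3.433e-05, 2.575e-05, 3.433e-05]  ψ = [0, 0, 2, 3]  (obs o_3=1)
t=4: δ = [2.414e-06, 3.219e-06, 1.207e-06, 4.828e-06]  ψ = [0, 1, 2, 3]  (obs o_4=3)
t=5: δ = [1.509e-07, 1.509e-07, 2.012e-07, 2.263e-07]  ψ = [3, 1, 1, 3]  (obs o_5=0)
t=6: δ = [1.886e-08, 1.414e-08, 9.430e-09, 3.183e-08]  ψ = [2, 1, 2, 3]  (obs o_6=3)
backtrack: best end state = 3; path = [2, 2, 3, 3, 3, 3, 3]

path = [2, 2, 3, 3, 3, 3, 3]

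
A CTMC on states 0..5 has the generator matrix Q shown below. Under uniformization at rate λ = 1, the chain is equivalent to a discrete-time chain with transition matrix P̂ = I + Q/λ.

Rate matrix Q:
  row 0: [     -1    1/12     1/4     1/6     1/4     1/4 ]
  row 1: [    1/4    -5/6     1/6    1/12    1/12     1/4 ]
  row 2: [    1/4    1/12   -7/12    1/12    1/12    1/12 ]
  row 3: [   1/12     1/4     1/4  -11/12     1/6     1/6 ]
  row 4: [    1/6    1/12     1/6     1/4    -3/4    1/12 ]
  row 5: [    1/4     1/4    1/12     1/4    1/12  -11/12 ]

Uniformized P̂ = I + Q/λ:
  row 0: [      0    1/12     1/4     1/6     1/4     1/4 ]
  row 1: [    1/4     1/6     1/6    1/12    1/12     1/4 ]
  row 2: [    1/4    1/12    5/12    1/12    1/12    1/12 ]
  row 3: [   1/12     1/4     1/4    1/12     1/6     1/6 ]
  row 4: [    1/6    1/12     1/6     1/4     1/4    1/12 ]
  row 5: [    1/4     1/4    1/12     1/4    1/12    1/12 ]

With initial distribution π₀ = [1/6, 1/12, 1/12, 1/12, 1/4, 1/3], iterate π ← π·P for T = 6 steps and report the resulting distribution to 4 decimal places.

π = [0.1704, 0.1446, 0.2410, 0.1470, 0.1488, 0.1481]

t=0: π = [0.1667, 0.0833, 0.0833, 0.0833, 0.2500, 0.3333]
t=1: π = [0.1736, 0.1597, 0.1806, 0.1944, 0.1597, 0.1319]
t=2: π = [0.1609, 0.1510, 0.2315, 0.1464, 0.1551, 0.1551]
t=3: π = [0.1725, 0.1462, 0.2372, 0.1484, 0.1482, 0.1475]
t=4: π = [0.1698, 0.1448, 0.2404, 0.1470, 0.1491, 0.1488]
t=5: π = [0.1706, 0.1447, 0.2408, 0.1471, 0.1487, 0.1480]
t=6: π = [0.1704, 0.1446, 0.2410, 0.1470, 0.1488, 0.1481]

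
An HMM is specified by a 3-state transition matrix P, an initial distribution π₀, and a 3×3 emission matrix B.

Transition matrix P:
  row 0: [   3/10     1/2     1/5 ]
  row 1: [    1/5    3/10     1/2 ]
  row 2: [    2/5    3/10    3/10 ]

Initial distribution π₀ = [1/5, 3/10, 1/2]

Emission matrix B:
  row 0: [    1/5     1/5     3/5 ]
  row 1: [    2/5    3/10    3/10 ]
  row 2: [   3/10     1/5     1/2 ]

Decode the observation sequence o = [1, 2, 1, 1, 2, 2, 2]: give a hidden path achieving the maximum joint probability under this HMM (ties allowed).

t=0: δ = [4.000e-02, 9.000e-02, 1.000e-01]  (obs o_0=1)
t=1: δ = [2.400e-02, 9.000e-03, 2.250e-02]  ψ = [2, 2, 1]  (obs o_1=2)
t=2: δ = [1.800e-03, 3.600e-03, 1.350e-03]  ψ = [2, 0, 2]  (obs o_2=1)
t=3: δ = [1.440e-04, 3.240e-04, 3.600e-04]  ψ = [1, 1, 1]  (obs o_3=1)
t=4: δ = [8.640e-05, 3.240e-05, 8.100e-05]  ψ = [2, 2, 1]  (obs o_4=2)
t=5: δ = [1.944e-05, 1.296e-05, 1.215e-05]  ψ = [2, 0, 2]  (obs o_5=2)
t=6: δ = [3.499e-06, 2.916e-06, 3.240e-06]  ψ = [0, 0, 1]  (obs o_6=2)
backtrack: best end state = 0; path = [2, 0, 1, 1, 2, 0, 0]

path = [2, 0, 1, 1, 2, 0, 0]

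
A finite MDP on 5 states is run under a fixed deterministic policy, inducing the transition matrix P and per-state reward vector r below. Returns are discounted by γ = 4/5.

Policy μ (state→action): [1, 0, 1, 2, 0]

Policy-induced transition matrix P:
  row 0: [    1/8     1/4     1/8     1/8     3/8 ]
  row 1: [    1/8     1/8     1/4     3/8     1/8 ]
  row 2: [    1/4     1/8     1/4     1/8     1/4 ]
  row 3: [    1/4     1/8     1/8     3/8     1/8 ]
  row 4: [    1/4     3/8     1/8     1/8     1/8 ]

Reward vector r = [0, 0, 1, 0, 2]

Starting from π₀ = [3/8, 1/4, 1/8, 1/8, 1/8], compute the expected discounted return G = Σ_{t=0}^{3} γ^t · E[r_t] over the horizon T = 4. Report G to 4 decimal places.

t=0: π = [0.3750, 0.2500, 0.1250, 0.1250, 0.1250], E[r] = 0.3750, γ^t·E[r] = 0.375000, running G = 0.375000
t=1: π = [0.1719, 0.2031, 0.1719, 0.2188, 0.2344], E[r] = 0.6406, γ^t·E[r] = 0.512500, running G = 0.887500
t=2: π = [0.2031, 0.2051, 0.1719, 0.2305, 0.1895], E[r] = 0.5508, γ^t·E[r] = 0.352500, running G = 1.240000
t=3: π = [0.1990, 0.1978, 0.1721, 0.2339, 0.1973], E[r] = 0.5667, γ^t·E[r] = 0.290125, running G = 1.530125

G = 1.5301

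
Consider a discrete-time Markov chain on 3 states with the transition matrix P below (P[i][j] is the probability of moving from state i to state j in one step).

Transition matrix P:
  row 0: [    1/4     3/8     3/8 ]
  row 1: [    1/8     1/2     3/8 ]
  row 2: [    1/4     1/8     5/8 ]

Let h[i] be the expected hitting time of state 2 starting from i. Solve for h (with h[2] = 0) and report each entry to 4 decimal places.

h = [2.6667, 2.6667, 0.0000]

First-step conditioning: h[2] = 0; for i ≠ 2, h[i] = 1 + Σ_k P[i][k]·h[k].
  h[0] = 1 + 1/4·h[0] + 3/8·h[1]
  h[1] = 1 + 1/8·h[0] + 1/2·h[1]
Solving the 2×2 linear system over states ≠ 2 gives exactly h = [8/3, 8/3, 0] (h[2] = 0 is the target).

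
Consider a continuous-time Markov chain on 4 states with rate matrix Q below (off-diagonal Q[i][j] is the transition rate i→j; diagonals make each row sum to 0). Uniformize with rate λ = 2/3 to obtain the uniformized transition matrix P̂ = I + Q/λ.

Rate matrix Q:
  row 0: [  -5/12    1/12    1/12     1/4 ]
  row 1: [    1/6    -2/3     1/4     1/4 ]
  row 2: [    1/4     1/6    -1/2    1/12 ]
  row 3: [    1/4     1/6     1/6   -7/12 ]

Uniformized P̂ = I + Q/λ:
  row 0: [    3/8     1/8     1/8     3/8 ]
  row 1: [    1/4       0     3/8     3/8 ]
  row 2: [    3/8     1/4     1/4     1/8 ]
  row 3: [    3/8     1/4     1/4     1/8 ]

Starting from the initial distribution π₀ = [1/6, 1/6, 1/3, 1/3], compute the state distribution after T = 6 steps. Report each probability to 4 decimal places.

t=0: π = [0.1667, 0.1667, 0.3333, 0.3333]
t=1: π = [0.3542, 0.1875, 0.2500, 0.2083]
t=2: π = [0.3516, 0.1589, 0.2292, 0.2604]
t=3: π = [0.3551, 0.1663, 0.2259, 0.2526]
t=4: π = [0.3542, 0.1640, 0.2264, 0.2554]
t=5: π = [0.3545, 0.1647, 0.2262, 0.2546]
t=6: π = [0.3544, 0.1645, 0.2263, 0.2548]

π = [0.3544, 0.1645, 0.2263, 0.2548]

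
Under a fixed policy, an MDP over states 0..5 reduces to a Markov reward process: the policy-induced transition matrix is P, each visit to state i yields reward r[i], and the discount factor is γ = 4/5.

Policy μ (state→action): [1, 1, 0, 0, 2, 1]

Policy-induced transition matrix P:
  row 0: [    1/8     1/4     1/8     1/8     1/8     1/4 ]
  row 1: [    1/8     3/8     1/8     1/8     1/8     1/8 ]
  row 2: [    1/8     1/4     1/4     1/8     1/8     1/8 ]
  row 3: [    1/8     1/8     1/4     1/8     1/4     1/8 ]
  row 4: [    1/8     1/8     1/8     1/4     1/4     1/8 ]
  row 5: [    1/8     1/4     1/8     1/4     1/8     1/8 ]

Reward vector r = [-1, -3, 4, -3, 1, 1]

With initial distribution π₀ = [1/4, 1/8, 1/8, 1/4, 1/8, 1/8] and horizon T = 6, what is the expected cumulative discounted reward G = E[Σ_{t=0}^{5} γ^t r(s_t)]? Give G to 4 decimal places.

G = -1.4908

t=0: π = [0.2500, 0.1250, 0.1250, 0.2500, 0.1250, 0.1250], E[r] = -0.6250, γ^t·E[r] = -0.625000, running G = -0.625000
t=1: π = [0.1250, 0.2188, 0.1719, 0.1563, 0.1719, 0.1563], E[r] = -0.2344, γ^t·E[r] = -0.187500, running G = -0.812500
t=2: π = [0.1250, 0.2363, 0.1660, 0.1660, 0.1660, 0.1406], E[r] = -0.3613, γ^t·E[r] = -0.231250, running G = -1.043750
t=3: π = [0.1250, 0.2380, 0.1665, 0.1633, 0.1665, 0.1406], E[r] = -0.3560, γ^t·E[r] = -0.182250, running G = -1.226000
t=4: π = [0.1250, 0.2385, 0.1662, 0.1634, 0.1662, 0.1406], E[r] = -0.3590, γ^t·E[r] = -0.147038, running G = -1.373038
t=5: π = [0.1250, 0.2386, 0.1662, 0.1634, 0.1662, 0.1406], E[r] = -0.3593, γ^t·E[r] = -0.117726, running G = -1.490764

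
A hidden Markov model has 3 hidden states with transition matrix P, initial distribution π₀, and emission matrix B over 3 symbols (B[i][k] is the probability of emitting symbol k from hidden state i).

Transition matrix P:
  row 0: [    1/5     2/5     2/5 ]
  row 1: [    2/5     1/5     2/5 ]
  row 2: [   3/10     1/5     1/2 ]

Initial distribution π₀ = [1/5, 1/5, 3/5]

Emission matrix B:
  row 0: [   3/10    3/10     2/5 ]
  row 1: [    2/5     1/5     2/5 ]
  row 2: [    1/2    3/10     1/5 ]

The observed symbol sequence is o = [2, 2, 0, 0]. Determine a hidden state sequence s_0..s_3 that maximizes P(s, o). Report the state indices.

t=0: δ = [8.000e-02, 8.000e-02, 1.200e-01]  (obs o_0=2)
t=1: δ = [1.440e-02, 1.280e-02, 1.200e-02]  ψ = [2, 0, 2]  (obs o_1=2)
t=2: δ = [1.536e-03, 2.304e-03, 3.000e-03]  ψ = [1, 0, 2]  (obs o_2=0)
t=3: δ = [2.765e-04, 2.458e-04, 7.500e-04]  ψ = [1, 0, 2]  (obs o_3=0)
backtrack: best end state = 2; path = [2, 2, 2, 2]

path = [2, 2, 2, 2]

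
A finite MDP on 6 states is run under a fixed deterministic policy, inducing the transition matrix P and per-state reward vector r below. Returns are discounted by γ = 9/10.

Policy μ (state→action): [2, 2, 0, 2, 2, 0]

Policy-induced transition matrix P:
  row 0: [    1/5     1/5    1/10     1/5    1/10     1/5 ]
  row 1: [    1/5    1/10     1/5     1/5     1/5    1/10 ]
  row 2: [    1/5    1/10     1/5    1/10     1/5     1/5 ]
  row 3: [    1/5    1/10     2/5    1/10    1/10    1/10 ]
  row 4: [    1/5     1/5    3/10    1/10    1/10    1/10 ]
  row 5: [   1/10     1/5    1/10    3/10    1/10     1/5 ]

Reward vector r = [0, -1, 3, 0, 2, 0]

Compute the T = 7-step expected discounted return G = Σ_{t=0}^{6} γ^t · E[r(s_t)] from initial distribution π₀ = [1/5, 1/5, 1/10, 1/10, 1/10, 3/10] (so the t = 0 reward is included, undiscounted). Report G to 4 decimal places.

t=0: π = [0.2000, 0.2000, 0.1000, 0.1000, 0.1000, 0.3000], E[r] = 0.3000, γ^t·E[r] = 0.300000, running G = 0.300000
t=1: π = [0.1700, 0.1600, 0.1800, 0.2000, 0.1300, 0.1600], E[r] = 0.6400, γ^t·E[r] = 0.576000, running G = 0.876000
t=2: π = [0.1840, 0.1460, 0.2200, 0.1650, 0.1340, 0.1510], E[r] = 0.7820, γ^t·E[r] = 0.633420, running G = 1.509420
t=3: π = [0.1849, 0.1469, 0.2129, 0.1632, 0.1366, 0.1555], E[r] = 0.7650, γ^t·E[r] = 0.557685, running G = 2.067105
t=4: π = [0.1845, 0.1477, 0.2123, 0.1643, 0.1360, 0.1553], E[r] = 0.7610, γ^t·E[r] = 0.499318, running G = 2.566423
t=5: π = [0.1845, 0.1476, 0.2125, 0.1643, 0.1360, 0.1552], E[r] = 0.7618, γ^t·E[r] = 0.449861, running G = 3.016285
t=6: π = [0.1845, 0.1476, 0.2125, 0.1642, 0.1360, 0.1552], E[r] = 0.7619, γ^t·E[r] = 0.404910, running G = 3.421195

G = 3.4212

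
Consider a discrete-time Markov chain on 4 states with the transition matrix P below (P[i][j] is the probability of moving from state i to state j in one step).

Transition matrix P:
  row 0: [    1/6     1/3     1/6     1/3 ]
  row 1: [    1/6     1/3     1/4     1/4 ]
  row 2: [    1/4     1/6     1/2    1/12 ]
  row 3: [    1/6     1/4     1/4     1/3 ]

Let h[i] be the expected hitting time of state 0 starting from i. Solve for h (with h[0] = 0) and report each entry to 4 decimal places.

h = [0.0000, 5.1429, 4.5714, 5.1429]

First-step conditioning: h[0] = 0; for i ≠ 0, h[i] = 1 + Σ_k P[i][k]·h[k].
  h[1] = 1 + 1/3·h[1] + 1/4·h[2] + 1/4·h[3]
  h[2] = 1 + 1/6·h[1] + 1/2·h[2] + 1/12·h[3]
  h[3] = 1 + 1/4·h[1] + 1/4·h[2] + 1/3·h[3]
Solving the 3×3 linear system over states ≠ 0 gives exactly h = [0, 36/7, 32/7, 36/7] (h[0] = 0 is the target).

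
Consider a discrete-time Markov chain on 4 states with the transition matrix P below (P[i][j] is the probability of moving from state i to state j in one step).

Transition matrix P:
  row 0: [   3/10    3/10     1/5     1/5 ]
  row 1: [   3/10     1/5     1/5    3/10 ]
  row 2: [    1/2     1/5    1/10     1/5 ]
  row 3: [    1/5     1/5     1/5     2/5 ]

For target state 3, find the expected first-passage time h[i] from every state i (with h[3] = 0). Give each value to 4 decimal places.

h = [4.4322, 4.0293, 4.4689, 0.0000]

First-step conditioning: h[3] = 0; for i ≠ 3, h[i] = 1 + Σ_k P[i][k]·h[k].
  h[0] = 1 + 3/10·h[0] + 3/10·h[1] + 1/5·h[2]
  h[1] = 1 + 3/10·h[0] + 1/5·h[1] + 1/5·h[2]
  h[2] = 1 + 1/2·h[0] + 1/5·h[1] + 1/10·h[2]
Solving the 3×3 linear system over states ≠ 3 gives exactly h = [1210/273, 1100/273, 1220/273, 0] (h[3] = 0 is the target).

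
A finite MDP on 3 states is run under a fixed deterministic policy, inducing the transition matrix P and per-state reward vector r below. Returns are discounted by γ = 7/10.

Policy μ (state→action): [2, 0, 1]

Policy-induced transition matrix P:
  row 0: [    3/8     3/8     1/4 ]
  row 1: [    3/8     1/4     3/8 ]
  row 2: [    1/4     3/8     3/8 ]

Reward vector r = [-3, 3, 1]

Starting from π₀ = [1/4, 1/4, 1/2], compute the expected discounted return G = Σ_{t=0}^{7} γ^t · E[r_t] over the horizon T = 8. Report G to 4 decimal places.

G = 1.2885

t=0: π = [0.2500, 0.2500, 0.5000], E[r] = 0.5000, γ^t·E[r] = 0.500000, running G = 0.500000
t=1: π = [0.3125, 0.3438, 0.3438], E[r] = 0.4375, γ^t·E[r] = 0.306250, running G = 0.806250
t=2: π = [0.3320, 0.3320, 0.3359], E[r] = 0.3359, γ^t·E[r] = 0.164609, running G = 0.970859
t=3: π = [0.3330, 0.3335, 0.3335], E[r] = 0.3350, γ^t·E[r] = 0.114892, running G = 1.085751
t=4: π = [0.3333, 0.3333, 0.3334], E[r] = 0.3334, γ^t·E[r] = 0.080043, running G = 1.165794
t=5: π = [0.3333, 0.3333, 0.3333], E[r] = 0.3334, γ^t·E[r] = 0.056028, running G = 1.221822
t=6: π = [0.3333, 0.3333, 0.3333], E[r] = 0.3333, γ^t·E[r] = 0.039216, running G = 1.261038
t=7: π = [0.3333, 0.3333, 0.3333], E[r] = 0.3333, γ^t·E[r] = 0.027451, running G = 1.288490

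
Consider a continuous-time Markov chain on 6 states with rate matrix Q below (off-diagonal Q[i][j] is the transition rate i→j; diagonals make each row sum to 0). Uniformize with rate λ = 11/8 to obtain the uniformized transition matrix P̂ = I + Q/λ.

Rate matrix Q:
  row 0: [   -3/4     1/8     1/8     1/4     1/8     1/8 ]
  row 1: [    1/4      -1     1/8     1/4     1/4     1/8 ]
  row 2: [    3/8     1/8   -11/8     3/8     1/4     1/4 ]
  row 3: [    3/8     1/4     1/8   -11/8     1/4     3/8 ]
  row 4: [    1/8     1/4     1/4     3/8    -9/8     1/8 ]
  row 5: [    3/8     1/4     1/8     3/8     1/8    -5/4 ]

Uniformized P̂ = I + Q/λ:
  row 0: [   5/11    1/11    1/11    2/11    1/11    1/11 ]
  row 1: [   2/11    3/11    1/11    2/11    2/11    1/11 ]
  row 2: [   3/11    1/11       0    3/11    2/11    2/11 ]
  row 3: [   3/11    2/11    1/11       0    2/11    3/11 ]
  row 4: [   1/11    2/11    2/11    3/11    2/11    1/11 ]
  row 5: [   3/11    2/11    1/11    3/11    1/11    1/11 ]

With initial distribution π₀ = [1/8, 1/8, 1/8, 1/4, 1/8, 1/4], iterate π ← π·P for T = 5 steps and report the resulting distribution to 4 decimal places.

t=0: π = [0.1250, 0.1250, 0.1250, 0.2500, 0.1250, 0.2500]
t=1: π = [0.2614, 0.1705, 0.0909, 0.1818, 0.1477, 0.1477]
t=2: π = [0.2779, 0.1653, 0.0961, 0.1839, 0.1446, 0.1322]
t=3: π = [0.2819, 0.1628, 0.0953, 0.1823, 0.1445, 0.1331]
t=4: π = [0.2829, 0.1623, 0.0954, 0.1826, 0.1441, 0.1327]
t=5: π = [0.2832, 0.1622, 0.0953, 0.1825, 0.1440, 0.1328]

π = [0.2832, 0.1622, 0.0953, 0.1825, 0.1440, 0.1328]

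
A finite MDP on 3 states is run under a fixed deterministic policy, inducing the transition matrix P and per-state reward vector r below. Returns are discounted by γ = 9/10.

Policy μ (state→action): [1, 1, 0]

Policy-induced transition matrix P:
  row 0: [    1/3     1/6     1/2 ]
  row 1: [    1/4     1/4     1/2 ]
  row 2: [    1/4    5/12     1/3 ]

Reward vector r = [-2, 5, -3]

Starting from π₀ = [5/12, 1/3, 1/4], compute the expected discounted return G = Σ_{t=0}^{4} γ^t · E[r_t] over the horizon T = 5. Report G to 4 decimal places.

t=0: π = [0.4167, 0.3333, 0.2500], E[r] = 0.0833, γ^t·E[r] = 0.083333, running G = 0.083333
t=1: π = [0.2847, 0.2569, 0.4583], E[r] = -0.6597, γ^t·E[r] = -0.593750, running G = -0.510417
t=2: π = [0.2737, 0.3027, 0.4236], E[r] = -0.3050, γ^t·E[r] = -0.247031, running G = -0.757448
t=3: π = [0.2728, 0.2978, 0.4294], E[r] = -0.3449, γ^t·E[r] = -0.251402, running G = -1.008850
t=4: π = [0.2727, 0.2988, 0.4284], E[r] = -0.3366, γ^t·E[r] = -0.220849, running G = -1.229699

G = -1.2297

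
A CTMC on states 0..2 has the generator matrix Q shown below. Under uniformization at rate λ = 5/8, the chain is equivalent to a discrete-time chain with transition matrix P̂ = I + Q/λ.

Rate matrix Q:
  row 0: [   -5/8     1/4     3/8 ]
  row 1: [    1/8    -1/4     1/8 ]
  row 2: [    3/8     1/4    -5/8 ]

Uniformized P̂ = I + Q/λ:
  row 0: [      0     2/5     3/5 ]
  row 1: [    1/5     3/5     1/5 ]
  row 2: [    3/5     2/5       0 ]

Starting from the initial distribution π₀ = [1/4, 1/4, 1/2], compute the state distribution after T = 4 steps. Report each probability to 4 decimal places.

t=0: π = [0.2500, 0.2500, 0.5000]
t=1: π = [0.3500, 0.4500, 0.2000]
t=2: π = [0.2100, 0.4900, 0.3000]
t=3: π = [0.2780, 0.4980, 0.2240]
t=4: π = [0.2340, 0.4996, 0.2664]

π = [0.2340, 0.4996, 0.2664]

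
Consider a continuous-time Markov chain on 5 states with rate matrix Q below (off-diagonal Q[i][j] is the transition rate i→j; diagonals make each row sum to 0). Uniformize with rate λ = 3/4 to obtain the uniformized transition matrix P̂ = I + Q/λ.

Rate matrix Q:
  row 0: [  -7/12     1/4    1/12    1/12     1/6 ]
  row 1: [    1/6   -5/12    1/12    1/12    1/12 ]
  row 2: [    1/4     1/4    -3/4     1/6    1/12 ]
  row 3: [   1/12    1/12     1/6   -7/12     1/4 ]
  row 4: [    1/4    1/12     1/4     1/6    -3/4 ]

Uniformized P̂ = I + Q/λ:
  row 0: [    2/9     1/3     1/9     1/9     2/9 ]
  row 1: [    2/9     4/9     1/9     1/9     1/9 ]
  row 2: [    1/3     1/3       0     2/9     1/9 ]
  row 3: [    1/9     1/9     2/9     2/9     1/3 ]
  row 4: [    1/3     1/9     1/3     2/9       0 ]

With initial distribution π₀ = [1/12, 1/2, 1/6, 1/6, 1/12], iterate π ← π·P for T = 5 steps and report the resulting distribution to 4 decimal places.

t=0: π = [0.0833, 0.5000, 0.1667, 0.1667, 0.0833]
t=1: π = [0.2315, 0.3333, 0.1296, 0.1574, 0.1481]
t=2: π = [0.2356, 0.3025, 0.1471, 0.1595, 0.1553]
t=3: π = [0.2381, 0.2970, 0.1470, 0.1624, 0.1555]
t=4: π = [0.2378, 0.2957, 0.1474, 0.1628, 0.1564]
t=5: π = [0.2379, 0.2953, 0.1476, 0.1629, 0.1563]

π = [0.2379, 0.2953, 0.1476, 0.1629, 0.1563]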